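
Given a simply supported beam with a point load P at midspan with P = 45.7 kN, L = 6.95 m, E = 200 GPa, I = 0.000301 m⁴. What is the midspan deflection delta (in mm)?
Model: a simply supported beam with a point load P at midspan, so delta = (P·L^3) / (48·E·I).
Convert to SI units:
  P = 45.7 kN = 45700 N
  E = 200 GPa = 2 × 10¹¹ Pa
Substitute:
  delta = (45700 × 6.95^3) / (48 × (2 × 10¹¹) × 0.000301)
  delta = 0.005309 m
Convert: delta = 0.005309 m = 5.309 mm
Final answer: delta = 5.309 mm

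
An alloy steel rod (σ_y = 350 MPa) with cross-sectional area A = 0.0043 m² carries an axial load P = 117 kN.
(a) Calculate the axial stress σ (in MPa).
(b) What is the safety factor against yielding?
(a) Axial stress σ = P/A. Convert P = 117 kN = 117000 N.
  σ = 117000 / 0.0043 = 2.721 × 10⁷ Pa = 27.21 MPa
(b) Safety factor SF = σ_y/σ = 350 / 27.21 = 12.86
Final answer: (a) σ = 27.21 MPa, (b) SF = 12.86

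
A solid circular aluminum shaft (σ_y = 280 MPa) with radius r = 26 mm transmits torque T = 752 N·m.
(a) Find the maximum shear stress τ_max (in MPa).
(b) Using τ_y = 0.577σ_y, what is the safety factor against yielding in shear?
(a) For a solid circular shaft, τ_max = T·r/J with J = π·r^4/2, i.e. τ_max = 2·T / (π·r^3). Convert r = 26 mm = 0.026 m.
  τ_max = (2 × 752) / (π × 0.026^3) = 2.724 × 10⁷ Pa = 27.24 MPa
(b) τ_y = 0.577 × 280 = 161.56 MPa
  SF = τ_y/τ_max = 161.56 / 27.24 = 5.931
Final answer: (a) τ_max = 27.24 MPa, (b) SF = 5.931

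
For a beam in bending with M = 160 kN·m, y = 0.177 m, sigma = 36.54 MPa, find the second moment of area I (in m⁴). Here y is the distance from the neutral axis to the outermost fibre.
Model: a beam in bending, so sigma = (M·y) / I.
Solve for I: I = (M·y) / sigma.
Convert to SI units:
  M = 160 kN·m = 160000 N·m
  sigma = 36.54 MPa = 3.654 × 10⁷ Pa
Substitute:
  I = (160000 × 0.177) / (3.654 × 10⁷)
  I = 0.000775 m⁴
Final answer: I = 0.000775 m⁴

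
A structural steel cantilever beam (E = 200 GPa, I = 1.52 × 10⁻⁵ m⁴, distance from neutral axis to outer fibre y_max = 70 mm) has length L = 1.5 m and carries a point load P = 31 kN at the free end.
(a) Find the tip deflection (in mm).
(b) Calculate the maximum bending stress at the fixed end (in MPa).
(a) Tip deflection of a cantilever with an end point load: δ = P·L^3 / (3·E·I). Convert P = 31 kN = 31000 N, E = 200 GPa = 2 × 10¹¹ Pa.
  δ = (31000 × 1.5^3) / (3 × (2 × 10¹¹) × (1.52 × 10⁻⁵)) = 0.01147 m = 11.47 mm
(b) Maximum bending moment at the fixed end: M = P·L = 31000 × 1.5 = 46500 N·m. Convert y_max = 70 mm = 0.07 m.
  σ = M·y_max / I = (46500 × 0.07) / (1.52 × 10⁻⁵) = 2.141 × 10⁸ Pa = 214.1 MPa
Final answer: (a) δ = 11.47 mm, (b) σ = 214.1 MPa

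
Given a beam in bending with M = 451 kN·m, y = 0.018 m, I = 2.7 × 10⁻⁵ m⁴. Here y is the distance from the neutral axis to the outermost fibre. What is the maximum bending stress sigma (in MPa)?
Model: a beam in bending, so sigma = (M·y) / I.
Convert to SI units:
  M = 451 kN·m = 451000 N·m
Substitute:
  sigma = (451000 × 0.018) / (2.7 × 10⁻⁵)
  sigma = 3.007 × 10⁸ Pa
Convert: sigma = 3.007 × 10⁸ Pa = 300.7 MPa
Final answer: sigma = 300.7 MPa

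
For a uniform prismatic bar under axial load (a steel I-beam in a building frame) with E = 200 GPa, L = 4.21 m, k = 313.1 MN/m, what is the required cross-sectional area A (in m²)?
Model: a uniform prismatic bar under axial load, so k = (A·E) / L.
Solve for A: A = (k·L) / E.
Convert to SI units:
  E = 200 GPa = 2 × 10¹¹ Pa
  k = 313.1 MN/m = 3.131 × 10⁸ N/m
Substitute:
  A = ((3.131 × 10⁸) × 4.21) / (2 × 10¹¹)
  A = 0.006591 m²
Final answer: A = 0.006591 m²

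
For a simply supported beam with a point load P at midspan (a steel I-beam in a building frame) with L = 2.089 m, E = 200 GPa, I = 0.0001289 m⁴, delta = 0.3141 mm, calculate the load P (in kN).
Model: a simply supported beam with a point load P at midspan, so delta = (P·L^3) / (48·E·I).
Solve for P: P = (48·delta·E·I) / L^3.
Convert to SI units:
  E = 200 GPa = 2 × 10¹¹ Pa
  delta = 0.3141 mm = 0.0003141 m
Substitute:
  P = (48 × 0.0003141 × (2 × 10¹¹) × 0.0001289) / 2.089^3
  P = 42640 N
Convert: P = 42640 N = 42.64 kN
Final answer: P = 42.64 kN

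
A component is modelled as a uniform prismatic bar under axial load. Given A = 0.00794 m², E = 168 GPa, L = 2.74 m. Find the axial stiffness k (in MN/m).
Model: a uniform prismatic bar under axial load, so k = (A·E) / L.
Convert to SI units:
  E = 168 GPa = 1.68 × 10¹¹ Pa
Substitute:
  k = (0.00794 × (1.68 × 10¹¹)) / 2.74
  k = 4.868 × 10⁸ N/m
Convert: k = 4.868 × 10⁸ N/m = 486.8 MN/m
Final answer: k = 486.8 MN/m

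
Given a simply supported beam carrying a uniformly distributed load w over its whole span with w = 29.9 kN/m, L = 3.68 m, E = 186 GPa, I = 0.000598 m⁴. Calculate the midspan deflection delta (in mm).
Model: a simply supported beam carrying a uniformly distributed load w over its whole span, so delta = (5·w·L^4) / (384·E·I).
Convert to SI units:
  w = 29.9 kN/m = 29900 N/m
  E = 186 GPa = 1.86 × 10¹¹ Pa
Substitute:
  delta = (5 × 29900 × 3.68^4) / (384 × (1.86 × 10¹¹) × 0.000598)
  delta = 0.0006419 m
Convert: delta = 0.0006419 m = 0.6419 mm
Final answer: delta = 0.6419 mm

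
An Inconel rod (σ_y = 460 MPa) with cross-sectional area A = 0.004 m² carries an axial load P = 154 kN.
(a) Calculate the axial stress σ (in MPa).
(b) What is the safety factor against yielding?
(a) Axial stress σ = P/A. Convert P = 154 kN = 154000 N.
  σ = 154000 / 0.004 = 3.85 × 10⁷ Pa = 38.5 MPa
(b) Safety factor SF = σ_y/σ = 460 / 38.5 = 11.95
Final answer: (a) σ = 38.5 MPa, (b) SF = 11.95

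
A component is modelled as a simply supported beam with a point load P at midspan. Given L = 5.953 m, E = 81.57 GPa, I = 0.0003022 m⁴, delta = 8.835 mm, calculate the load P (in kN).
Model: a simply supported beam with a point load P at midspan, so delta = (P·L^3) / (48·E·I).
Solve for P: P = (48·delta·E·I) / L^3.
Convert to SI units:
  E = 81.57 GPa = 8.157 × 10¹⁰ Pa
  delta = 8.835 mm = 0.008835 m
Substitute:
  P = (48 × 0.008835 × (8.157 × 10¹⁰) × 0.0003022) / 5.953^3
  P = 49550 N
Convert: P = 49550 N = 49.55 kN
Final answer: P = 49.55 kN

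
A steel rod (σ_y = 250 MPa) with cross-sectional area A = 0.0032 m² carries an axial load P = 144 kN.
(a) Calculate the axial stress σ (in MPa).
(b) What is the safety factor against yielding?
(a) Axial stress σ = P/A. Convert P = 144 kN = 144000 N.
  σ = 144000 / 0.0032 = 4.5 × 10⁷ Pa = 45 MPa
(b) Safety factor SF = σ_y/σ = 250 / 45 = 5.556
Final answer: (a) σ = 45 MPa, (b) SF = 5.556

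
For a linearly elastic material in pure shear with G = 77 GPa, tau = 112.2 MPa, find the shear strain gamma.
Model: a linearly elastic material in pure shear, so tau = G·gamma.
Solve for gamma: gamma = tau / G.
Convert to SI units:
  G = 77 GPa = 7.7 × 10¹⁰ Pa
  tau = 112.2 MPa = 1.122 × 10⁸ Pa
Substitute:
  gamma = (1.122 × 10⁸) / (7.7 × 10¹⁰)
  gamma = 0.001457
Final answer: gamma = 0.001457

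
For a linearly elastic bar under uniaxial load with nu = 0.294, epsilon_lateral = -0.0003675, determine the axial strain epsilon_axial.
Model: a linearly elastic bar under uniaxial load, so epsilon_lateral = -nu·epsilon_axial.
Solve for epsilon_axial: epsilon_axial = -epsilon_lateral / nu.
Substitute:
  epsilon_axial = -(-0.0003675) / 0.294
  epsilon_axial = 0.00125
Final answer: epsilon_axial = 0.00125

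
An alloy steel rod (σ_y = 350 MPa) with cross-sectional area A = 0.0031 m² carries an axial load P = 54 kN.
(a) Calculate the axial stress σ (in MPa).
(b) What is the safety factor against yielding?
(a) Axial stress σ = P/A. Convert P = 54 kN = 54000 N.
  σ = 54000 / 0.0031 = 1.742 × 10⁷ Pa = 17.42 MPa
(b) Safety factor SF = σ_y/σ = 350 / 17.42 = 20.09
Final answer: (a) σ = 17.42 MPa, (b) SF = 20.09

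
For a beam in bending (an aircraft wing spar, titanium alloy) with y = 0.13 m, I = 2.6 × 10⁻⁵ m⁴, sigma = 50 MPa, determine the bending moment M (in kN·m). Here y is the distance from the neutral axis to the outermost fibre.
Model: a beam in bending, so sigma = (M·y) / I.
Solve for M: M = (sigma·I) / y.
Convert to SI units:
  sigma = 50 MPa = 5 × 10⁷ Pa
Substitute:
  M = ((5 × 10⁷) × (2.6 × 10⁻⁵)) / 0.13
  M = 10000 N·m
Convert: M = 10000 N·m = 10 kN·m
Final answer: M = 10 kN·m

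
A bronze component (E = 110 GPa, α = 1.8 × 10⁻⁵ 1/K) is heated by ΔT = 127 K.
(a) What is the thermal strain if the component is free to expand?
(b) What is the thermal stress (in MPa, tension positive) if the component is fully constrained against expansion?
(a) Free thermal strain ε_th = α·ΔT = (1.8 × 10⁻⁵) × 127 = 0.002286
(b) Fully constrained, the expansion is suppressed, so σ = -E·α·ΔT. Convert E = 110 GPa = 1.1 × 10¹¹ Pa.
  σ = -(1.1 × 10¹¹) × (1.8 × 10⁻⁵) × 127 = -2.515 × 10⁸ Pa = -251.5 MPa (compressive)
Final answer: (a) ε_th = 0.002286, (b) σ = -251.5 MPa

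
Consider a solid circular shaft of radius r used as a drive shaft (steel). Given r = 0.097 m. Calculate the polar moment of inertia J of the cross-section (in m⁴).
Model: a solid circular shaft of radius r, so J = (π·r^4) / 2.
Substitute:
  J = (π × 0.097^4) / 2
  J = 0.0001391 m⁴
Final answer: J = 0.0001391 m⁴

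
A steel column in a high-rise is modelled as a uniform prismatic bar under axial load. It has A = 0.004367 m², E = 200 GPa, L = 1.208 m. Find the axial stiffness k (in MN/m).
Model: a uniform prismatic bar under axial load, so k = (A·E) / L.
Convert to SI units:
  E = 200 GPa = 2 × 10¹¹ Pa
Substitute:
  k = (0.004367 × (2 × 10¹¹)) / 1.208
  k = 7.23 × 10⁸ N/m
Convert: k = 7.23 × 10⁸ N/m = 723 MN/m
Final answer: k = 723 MN/m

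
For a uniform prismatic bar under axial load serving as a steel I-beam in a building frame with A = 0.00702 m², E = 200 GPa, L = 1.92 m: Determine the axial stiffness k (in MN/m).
Model: a uniform prismatic bar under axial load, so k = (A·E) / L.
Convert to SI units:
  E = 200 GPa = 2 × 10¹¹ Pa
Substitute:
  k = (0.00702 × (2 × 10¹¹)) / 1.92
  k = 7.312 × 10⁸ N/m
Convert: k = 7.312 × 10⁸ N/m = 731.2 MN/m
Final answer: k = 731.2 MN/m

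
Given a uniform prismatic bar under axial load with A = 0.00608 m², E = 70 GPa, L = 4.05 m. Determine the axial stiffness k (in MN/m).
Model: a uniform prismatic bar under axial load, so k = (A·E) / L.
Convert to SI units:
  E = 70 GPa = 7 × 10¹⁰ Pa
Substitute:
  k = (0.00608 × (7 × 10¹⁰)) / 4.05
  k = 1.051 × 10⁸ N/m
Convert: k = 1.051 × 10⁸ N/m = 105.1 MN/m
Final answer: k = 105.1 MN/m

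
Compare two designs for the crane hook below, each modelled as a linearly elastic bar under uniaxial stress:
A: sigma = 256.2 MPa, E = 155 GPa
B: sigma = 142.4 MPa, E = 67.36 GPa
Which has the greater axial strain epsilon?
Model: a linearly elastic bar under uniaxial stress, so epsilon = sigma / E (SI units).
  A: epsilon = (2.562 × 10⁸) / (1.55 × 10¹¹) = 0.001653
  B: epsilon = (1.424 × 10⁸) / (6.736 × 10¹⁰) = 0.002114
0.002114 > 0.001653, so B is larger.
Final answer: B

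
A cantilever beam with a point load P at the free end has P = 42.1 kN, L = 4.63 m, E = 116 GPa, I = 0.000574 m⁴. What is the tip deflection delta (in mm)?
Model: a cantilever beam with a point load P at the free end, so delta = (P·L^3) / (3·E·I).
Convert to SI units:
  P = 42.1 kN = 42100 N
  E = 116 GPa = 1.16 × 10¹¹ Pa
Substitute:
  delta = (42100 × 4.63^3) / (3 × (1.16 × 10¹¹) × 0.000574)
  delta = 0.02092 m
Convert: delta = 0.02092 m = 20.92 mm
Final answer: delta = 20.92 mm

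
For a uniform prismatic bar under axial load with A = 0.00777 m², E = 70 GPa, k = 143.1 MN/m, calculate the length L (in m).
Model: a uniform prismatic bar under axial load, so k = (A·E) / L.
Solve for L: L = (A·E) / k.
Convert to SI units:
  E = 70 GPa = 7 × 10¹⁰ Pa
  k = 143.1 MN/m = 1.431 × 10⁸ N/m
Substitute:
  L = (0.00777 × (7 × 10¹⁰)) / (1.431 × 10⁸)
  L = 3.801 m
Final answer: L = 3.801 m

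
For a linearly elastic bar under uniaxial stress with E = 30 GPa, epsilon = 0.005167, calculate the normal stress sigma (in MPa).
Model: a linearly elastic bar under uniaxial stress, so epsilon = sigma / E.
Solve for sigma: sigma = epsilon·E.
Convert to SI units:
  E = 30 GPa = 3 × 10¹⁰ Pa
Substitute:
  sigma = 0.005167 × (3 × 10¹⁰)
  sigma = 1.55 × 10⁸ Pa
Convert: sigma = 1.55 × 10⁸ Pa = 155 MPa
Final answer: sigma = 155 MPa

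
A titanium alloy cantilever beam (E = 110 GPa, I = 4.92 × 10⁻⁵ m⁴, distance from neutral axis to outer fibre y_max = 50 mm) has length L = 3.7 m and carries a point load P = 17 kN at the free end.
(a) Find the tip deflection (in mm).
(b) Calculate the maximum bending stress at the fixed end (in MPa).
(a) Tip deflection of a cantilever with an end point load: δ = P·L^3 / (3·E·I). Convert P = 17 kN = 17000 N, E = 110 GPa = 1.1 × 10¹¹ Pa.
  δ = (17000 × 3.7^3) / (3 × (1.1 × 10¹¹) × (4.92 × 10⁻⁵)) = 0.05304 m = 53.04 mm
(b) Maximum bending moment at the fixed end: M = P·L = 17000 × 3.7 = 62900 N·m. Convert y_max = 50 mm = 0.05 m.
  σ = M·y_max / I = (62900 × 0.05) / (4.92 × 10⁻⁵) = 6.392 × 10⁷ Pa = 63.92 MPa
Final answer: (a) δ = 53.04 mm, (b) σ = 63.92 MPa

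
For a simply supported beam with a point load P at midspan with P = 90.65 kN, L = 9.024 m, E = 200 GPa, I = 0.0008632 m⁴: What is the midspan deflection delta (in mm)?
Model: a simply supported beam with a point load P at midspan, so delta = (P·L^3) / (48·E·I).
Convert to SI units:
  P = 90.65 kN = 90650 N
  E = 200 GPa = 2 × 10¹¹ Pa
Substitute:
  delta = (90650 × 9.024^3) / (48 × (2 × 10¹¹) × 0.0008632)
  delta = 0.008039 m
Convert: delta = 0.008039 m = 8.039 mm
Final answer: delta = 8.039 mm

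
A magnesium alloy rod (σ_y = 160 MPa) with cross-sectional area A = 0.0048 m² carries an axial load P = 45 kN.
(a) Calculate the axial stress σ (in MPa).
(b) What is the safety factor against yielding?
(a) Axial stress σ = P/A. Convert P = 45 kN = 45000 N.
  σ = 45000 / 0.0048 = 9.375 × 10⁶ Pa = 9.375 MPa
(b) Safety factor SF = σ_y/σ = 160 / 9.375 = 17.07
Final answer: (a) σ = 9.375 MPa, (b) SF = 17.07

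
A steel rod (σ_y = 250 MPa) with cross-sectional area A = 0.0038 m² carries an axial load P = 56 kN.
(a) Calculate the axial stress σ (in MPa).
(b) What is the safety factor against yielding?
(a) Axial stress σ = P/A. Convert P = 56 kN = 56000 N.
  σ = 56000 / 0.0038 = 1.474 × 10⁷ Pa = 14.74 MPa
(b) Safety factor SF = σ_y/σ = 250 / 14.74 = 16.96
Final answer: (a) σ = 14.74 MPa, (b) SF = 16.96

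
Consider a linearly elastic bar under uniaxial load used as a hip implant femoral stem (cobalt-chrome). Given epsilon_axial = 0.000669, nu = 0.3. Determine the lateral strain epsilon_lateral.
Model: a linearly elastic bar under uniaxial load, so epsilon_lateral = -nu·epsilon_axial.
Substitute:
  epsilon_lateral = -(0.3 × 0.000669)
  epsilon_lateral = -0.0002007
Final answer: epsilon_lateral = -0.0002007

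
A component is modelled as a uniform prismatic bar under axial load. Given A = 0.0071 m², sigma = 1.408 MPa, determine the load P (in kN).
Model: a uniform prismatic bar under axial load, so sigma = P / A.
Solve for P: P = sigma·A.
Convert to SI units:
  sigma = 1.408 MPa = 1.408 × 10⁶ Pa
Substitute:
  P = (1.408 × 10⁶) × 0.0071
  P = 9997 N
Convert: P = 9997 N = 9.997 kN
Final answer: P = 9.997 kN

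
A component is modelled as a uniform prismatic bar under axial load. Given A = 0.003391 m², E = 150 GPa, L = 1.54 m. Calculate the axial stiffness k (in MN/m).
Model: a uniform prismatic bar under axial load, so k = (A·E) / L.
Convert to SI units:
  E = 150 GPa = 1.5 × 10¹¹ Pa
Substitute:
  k = (0.003391 × (1.5 × 10¹¹)) / 1.54
  k = 3.303 × 10⁸ N/m
Convert: k = 3.303 × 10⁸ N/m = 330.3 MN/m
Final answer: k = 330.3 MN/m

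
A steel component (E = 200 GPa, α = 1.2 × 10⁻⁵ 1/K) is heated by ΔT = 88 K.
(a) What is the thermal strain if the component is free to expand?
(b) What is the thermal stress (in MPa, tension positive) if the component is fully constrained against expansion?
(a) Free thermal strain ε_th = α·ΔT = (1.2 × 10⁻⁵) × 88 = 0.001056
(b) Fully constrained, the expansion is suppressed, so σ = -E·α·ΔT. Convert E = 200 GPa = 2 × 10¹¹ Pa.
  σ = -(2 × 10¹¹) × (1.2 × 10⁻⁵) × 88 = -2.112 × 10⁸ Pa = -211.2 MPa (compressive)
Final answer: (a) ε_th = 0.001056, (b) σ = -211.2 MPa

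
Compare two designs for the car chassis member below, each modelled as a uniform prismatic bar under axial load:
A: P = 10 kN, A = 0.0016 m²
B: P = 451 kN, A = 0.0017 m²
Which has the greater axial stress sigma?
Model: a uniform prismatic bar under axial load, so sigma = P / A (SI units).
  A: sigma = 10000 / 0.0016 = 6.25 × 10⁶ Pa = 6.25 MPa
  B: sigma = 451000 / 0.0017 = 2.653 × 10⁸ Pa = 265.3 MPa
265.3 MPa > 6.25 MPa, so B is larger.
Final answer: B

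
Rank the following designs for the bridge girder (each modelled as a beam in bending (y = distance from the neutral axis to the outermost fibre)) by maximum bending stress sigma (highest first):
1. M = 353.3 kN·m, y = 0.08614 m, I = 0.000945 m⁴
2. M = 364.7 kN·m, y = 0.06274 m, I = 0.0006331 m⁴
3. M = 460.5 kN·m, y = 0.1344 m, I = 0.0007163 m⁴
Model: a beam in bending (y = distance from the neutral axis to the outermost fibre), so sigma = (M·y) / I (SI units).
  Case 1: sigma = (353300 × 0.08614) / 0.000945 = 3.22 × 10⁷ Pa = 32.2 MPa
  Case 2: sigma = (364700 × 0.06274) / 0.0006331 = 3.614 × 10⁷ Pa = 36.14 MPa
  Case 3: sigma = (460500 × 0.1344) / 0.0007163 = 8.64 × 10⁷ Pa = 86.4 MPa
Ordering: 86.4 MPa (case 3) > 36.14 MPa (case 2) > 32.2 MPa (case 1)
Final answer: 3, 2, 1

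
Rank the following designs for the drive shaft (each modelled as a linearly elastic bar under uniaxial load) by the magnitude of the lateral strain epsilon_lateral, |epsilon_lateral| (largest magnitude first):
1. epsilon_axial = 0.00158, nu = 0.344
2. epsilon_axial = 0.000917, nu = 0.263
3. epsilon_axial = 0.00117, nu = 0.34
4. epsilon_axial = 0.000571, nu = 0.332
Model: a linearly elastic bar under uniaxial load, so epsilon_lateral = -nu·epsilon_axial (SI units).
  Case 1: epsilon_lateral = -(0.344 × 0.00158) = -0.0005435
  Case 2: epsilon_lateral = -(0.263 × 0.000917) = -0.0002412
  Case 3: epsilon_lateral = -(0.34 × 0.00117) = -0.0003978
  Case 4: epsilon_lateral = -(0.332 × 0.000571) = -0.0001896
Ordering by |epsilon_lateral|: 0.0005435 (case 1) > 0.0003978 (case 3) > 0.0002412 (case 2) > 0.0001896 (case 4)
Final answer: 1, 3, 2, 4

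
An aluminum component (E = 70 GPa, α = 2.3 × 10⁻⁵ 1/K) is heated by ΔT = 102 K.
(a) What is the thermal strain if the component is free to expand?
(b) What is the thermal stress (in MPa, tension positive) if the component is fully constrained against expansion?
(a) Free thermal strain ε_th = α·ΔT = (2.3 × 10⁻⁵) × 102 = 0.002346
(b) Fully constrained, the expansion is suppressed, so σ = -E·α·ΔT. Convert E = 70 GPa = 7 × 10¹⁰ Pa.
  σ = -(7 × 10¹⁰) × (2.3 × 10⁻⁵) × 102 = -1.642 × 10⁸ Pa = -164.2 MPa (compressive)
Final answer: (a) ε_th = 0.002346, (b) σ = -164.2 MPa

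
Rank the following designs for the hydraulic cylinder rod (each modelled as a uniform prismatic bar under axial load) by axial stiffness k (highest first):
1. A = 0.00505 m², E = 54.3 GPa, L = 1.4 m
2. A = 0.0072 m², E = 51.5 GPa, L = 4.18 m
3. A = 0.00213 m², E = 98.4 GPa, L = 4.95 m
Model: a uniform prismatic bar under axial load, so k = (A·E) / L (SI units).
  Case 1: k = (0.00505 × (5.43 × 10¹⁰)) / 1.4 = 1.959 × 10⁸ N/m = 195.9 MN/m
  Case 2: k = (0.0072 × (5.15 × 10¹⁰)) / 4.18 = 8.871 × 10⁷ N/m = 88.71 MN/m
  Case 3: k = (0.00213 × (9.84 × 10¹⁰)) / 4.95 = 4.234 × 10⁷ N/m = 42.34 MN/m
Ordering: 195.9 MN/m (case 1) > 88.71 MN/m (case 2) > 42.34 MN/m (case 3)
Final answer: 1, 2, 3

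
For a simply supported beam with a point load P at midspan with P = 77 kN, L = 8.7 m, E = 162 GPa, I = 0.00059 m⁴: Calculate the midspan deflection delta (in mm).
Model: a simply supported beam with a point load P at midspan, so delta = (P·L^3) / (48·E·I).
Convert to SI units:
  P = 77 kN = 77000 N
  E = 162 GPa = 1.62 × 10¹¹ Pa
Substitute:
  delta = (77000 × 8.7^3) / (48 × (1.62 × 10¹¹) × 0.00059)
  delta = 0.01105 m
Convert: delta = 0.01105 m = 11.05 mm
Final answer: delta = 11.05 mm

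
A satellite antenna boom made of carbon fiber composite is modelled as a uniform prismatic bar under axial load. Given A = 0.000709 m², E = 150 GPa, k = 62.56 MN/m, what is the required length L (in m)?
Model: a uniform prismatic bar under axial load, so k = (A·E) / L.
Solve for L: L = (A·E) / k.
Convert to SI units:
  E = 150 GPa = 1.5 × 10¹¹ Pa
  k = 62.56 MN/m = 6.256 × 10⁷ N/m
Substitute:
  L = (0.000709 × (1.5 × 10¹¹)) / (6.256 × 10⁷)
  L = 1.7 m
Final answer: L = 1.7 m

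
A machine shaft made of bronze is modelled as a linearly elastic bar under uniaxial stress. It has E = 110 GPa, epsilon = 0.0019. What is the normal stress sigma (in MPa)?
Model: a linearly elastic bar under uniaxial stress, so sigma = E·epsilon.
Convert to SI units:
  E = 110 GPa = 1.1 × 10¹¹ Pa
Substitute:
  sigma = (1.1 × 10¹¹) × 0.0019
  sigma = 2.09 × 10⁸ Pa
Convert: sigma = 2.09 × 10⁸ Pa = 209 MPa
Final answer: sigma = 209 MPa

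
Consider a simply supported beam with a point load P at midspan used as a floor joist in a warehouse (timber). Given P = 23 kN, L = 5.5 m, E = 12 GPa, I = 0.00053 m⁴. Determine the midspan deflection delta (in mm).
Model: a simply supported beam with a point load P at midspan, so delta = (P·L^3) / (48·E·I).
Convert to SI units:
  P = 23 kN = 23000 N
  E = 12 GPa = 1.2 × 10¹⁰ Pa
Substitute:
  delta = (23000 × 5.5^3) / (48 × (1.2 × 10¹⁰) × 0.00053)
  delta = 0.01253 m
Convert: delta = 0.01253 m = 12.53 mm
Final answer: delta = 12.53 mm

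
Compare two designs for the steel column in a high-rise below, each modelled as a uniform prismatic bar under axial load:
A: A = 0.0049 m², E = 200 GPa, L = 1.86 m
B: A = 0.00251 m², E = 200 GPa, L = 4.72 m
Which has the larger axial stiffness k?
Model: a uniform prismatic bar under axial load, so k = (A·E) / L (SI units).
  A: k = (0.0049 × (2 × 10¹¹)) / 1.86 = 5.269 × 10⁸ N/m = 526.9 MN/m
  B: k = (0.00251 × (2 × 10¹¹)) / 4.72 = 1.064 × 10⁸ N/m = 106.4 MN/m
526.9 MN/m > 106.4 MN/m, so A is larger.
Final answer: A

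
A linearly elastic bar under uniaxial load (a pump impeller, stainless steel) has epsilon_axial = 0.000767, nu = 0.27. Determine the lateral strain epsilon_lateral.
Model: a linearly elastic bar under uniaxial load, so epsilon_lateral = -nu·epsilon_axial.
Substitute:
  epsilon_lateral = -(0.27 × 0.000767)
  epsilon_lateral = -0.0002071
Final answer: epsilon_lateral = -0.0002071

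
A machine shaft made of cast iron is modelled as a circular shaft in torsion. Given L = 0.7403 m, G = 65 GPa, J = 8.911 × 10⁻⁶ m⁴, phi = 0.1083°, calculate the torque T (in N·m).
Model: a circular shaft in torsion, so phi = (T·L) / (G·J).
Solve for T: T = (phi·G·J) / L.
Convert to SI units:
  G = 65 GPa = 6.5 × 10¹⁰ Pa
  phi = 0.1083° = 0.00189 rad
Substitute:
  T = (0.00189 × (6.5 × 10¹⁰) × (8.911 × 10⁻⁶)) / 0.7403
  T = 1479 N·m
Final answer: T = 1479 N·m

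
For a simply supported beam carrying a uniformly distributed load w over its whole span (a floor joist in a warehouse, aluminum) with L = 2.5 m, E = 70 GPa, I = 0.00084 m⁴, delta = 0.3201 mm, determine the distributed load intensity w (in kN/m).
Model: a simply supported beam carrying a uniformly distributed load w over its whole span, so delta = (5·w·L^4) / (384·E·I).
Solve for w: w = (384·delta·E·I) / (5·L^4).
Convert to SI units:
  E = 70 GPa = 7 × 10¹⁰ Pa
  delta = 0.3201 mm = 0.0003201 m
Substitute:
  w = (384 × 0.0003201 × (7 × 10¹⁰) × 0.00084) / (5 × 2.5^4)
  w = 37010 N/m
Convert: w = 37010 N/m = 37.01 kN/m
Final answer: w = 37.01 kN/m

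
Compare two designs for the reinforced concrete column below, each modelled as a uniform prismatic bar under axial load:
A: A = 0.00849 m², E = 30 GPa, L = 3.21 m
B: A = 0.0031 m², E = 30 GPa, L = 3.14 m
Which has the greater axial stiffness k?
Model: a uniform prismatic bar under axial load, so k = (A·E) / L (SI units).
  A: k = (0.00849 × (3 × 10¹⁰)) / 3.21 = 7.935 × 10⁷ N/m = 79.35 MN/m
  B: k = (0.0031 × (3 × 10¹⁰)) / 3.14 = 2.962 × 10⁷ N/m = 29.62 MN/m
79.35 MN/m > 29.62 MN/m, so A is larger.
Final answer: A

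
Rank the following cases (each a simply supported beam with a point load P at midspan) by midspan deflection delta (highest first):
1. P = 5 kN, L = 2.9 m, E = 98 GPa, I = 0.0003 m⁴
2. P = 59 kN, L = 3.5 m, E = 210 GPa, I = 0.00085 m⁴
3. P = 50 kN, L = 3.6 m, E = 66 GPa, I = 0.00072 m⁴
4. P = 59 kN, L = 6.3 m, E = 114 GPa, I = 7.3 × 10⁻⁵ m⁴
Model: a simply supported beam with a point load P at midspan, so delta = (P·L^3) / (48·E·I) (SI units).
  Case 1: delta = (5000 × 2.9^3) / (48 × (9.8 × 10¹⁰) × 0.0003) = 8.641 × 10⁻⁵ m = 0.08641 mm
  Case 2: delta = (59000 × 3.5^3) / (48 × (2.1 × 10¹¹) × 0.00085) = 0.0002952 m = 0.2952 mm
  Case 3: delta = (50000 × 3.6^3) / (48 × (6.6 × 10¹⁰) × 0.00072) = 0.001023 m = 1.023 mm
  Case 4: delta = (59000 × 6.3^3) / (48 × (1.14 × 10¹¹) × (7.3 × 10⁻⁵)) = 0.03693 m = 36.93 mm
Ordering: 36.93 mm (case 4) > 1.023 mm (case 3) > 0.2952 mm (case 2) > 0.08641 mm (case 1)
Final answer: 4, 3, 2, 1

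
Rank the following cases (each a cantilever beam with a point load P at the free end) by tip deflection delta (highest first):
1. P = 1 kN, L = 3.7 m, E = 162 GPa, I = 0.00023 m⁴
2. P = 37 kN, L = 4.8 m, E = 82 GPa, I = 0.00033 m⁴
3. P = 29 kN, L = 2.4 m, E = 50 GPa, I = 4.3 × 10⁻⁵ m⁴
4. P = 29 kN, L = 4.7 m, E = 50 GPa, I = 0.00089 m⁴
Model: a cantilever beam with a point load P at the free end, so delta = (P·L^3) / (3·E·I) (SI units).
  Case 1: delta = (1000 × 3.7^3) / (3 × (1.62 × 10¹¹) × 0.00023) = 0.0004531 m = 0.4531 mm
  Case 2: delta = (37000 × 4.8^3) / (3 × (8.2 × 10¹⁰) × 0.00033) = 0.05041 m = 50.41 mm
  Case 3: delta = (29000 × 2.4^3) / (3 × (5 × 10¹⁰) × (4.3 × 10⁻⁵)) = 0.06215 m = 62.15 mm
  Case 4: delta = (29000 × 4.7^3) / (3 × (5 × 10¹⁰) × 0.00089) = 0.02255 m = 22.55 mm
Ordering: 62.15 mm (case 3) > 50.41 mm (case 2) > 22.55 mm (case 4) > 0.4531 mm (case 1)
Final answer: 3, 2, 4, 1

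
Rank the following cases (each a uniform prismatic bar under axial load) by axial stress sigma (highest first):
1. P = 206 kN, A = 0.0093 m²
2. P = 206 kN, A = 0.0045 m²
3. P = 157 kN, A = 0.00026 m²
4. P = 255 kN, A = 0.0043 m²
Model: a uniform prismatic bar under axial load, so sigma = P / A (SI units).
  Case 1: sigma = 206000 / 0.0093 = 2.215 × 10⁷ Pa = 22.15 MPa
  Case 2: sigma = 206000 / 0.0045 = 4.578 × 10⁷ Pa = 45.78 MPa
  Case 3: sigma = 157000 / 0.00026 = 6.038 × 10⁸ Pa = 603.8 MPa
  Case 4: sigma = 255000 / 0.0043 = 5.93 × 10⁷ Pa = 59.3 MPa
Ordering: 603.8 MPa (case 3) > 59.3 MPa (case 4) > 45.78 MPa (case 2) > 22.15 MPa (case 1)
Final answer: 3, 4, 2, 1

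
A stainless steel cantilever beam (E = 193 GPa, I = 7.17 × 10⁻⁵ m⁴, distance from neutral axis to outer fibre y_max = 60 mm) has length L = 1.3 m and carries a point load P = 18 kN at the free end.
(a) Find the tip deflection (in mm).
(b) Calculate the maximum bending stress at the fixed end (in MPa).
(a) Tip deflection of a cantilever with an end point load: δ = P·L^3 / (3·E·I). Convert P = 18 kN = 18000 N, E = 193 GPa = 1.93 × 10¹¹ Pa.
  δ = (18000 × 1.3^3) / (3 × (1.93 × 10¹¹) × (7.17 × 10⁻⁵)) = 0.0009526 m = 0.9526 mm
(b) Maximum bending moment at the fixed end: M = P·L = 18000 × 1.3 = 23400 N·m. Convert y_max = 60 mm = 0.06 m.
  σ = M·y_max / I = (23400 × 0.06) / (7.17 × 10⁻⁵) = 1.958 × 10⁷ Pa = 19.58 MPa
Final answer: (a) δ = 0.9526 mm, (b) σ = 19.58 MPa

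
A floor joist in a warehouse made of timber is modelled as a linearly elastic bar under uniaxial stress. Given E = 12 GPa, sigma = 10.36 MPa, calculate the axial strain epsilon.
Model: a linearly elastic bar under uniaxial stress, so sigma = E·epsilon.
Solve for epsilon: epsilon = sigma / E.
Convert to SI units:
  E = 12 GPa = 1.2 × 10¹⁰ Pa
  sigma = 10.36 MPa = 1.036 × 10⁷ Pa
Substitute:
  epsilon = (1.036 × 10⁷) / (1.2 × 10¹⁰)
  epsilon = 0.0008633
Final answer: epsilon = 0.0008633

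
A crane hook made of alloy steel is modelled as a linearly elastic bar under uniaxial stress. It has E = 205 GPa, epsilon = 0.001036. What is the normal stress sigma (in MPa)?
Model: a linearly elastic bar under uniaxial stress, so sigma = E·epsilon.
Convert to SI units:
  E = 205 GPa = 2.05 × 10¹¹ Pa
Substitute:
  sigma = (2.05 × 10¹¹) × 0.001036
  sigma = 2.124 × 10⁸ Pa
Convert: sigma = 2.124 × 10⁸ Pa = 212.4 MPa
Final answer: sigma = 212.4 MPa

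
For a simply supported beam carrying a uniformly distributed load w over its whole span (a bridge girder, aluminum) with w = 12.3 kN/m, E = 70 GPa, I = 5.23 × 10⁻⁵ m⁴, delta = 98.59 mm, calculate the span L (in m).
Model: a simply supported beam carrying a uniformly distributed load w over its whole span, so delta = (5·w·L^4) / (384·E·I).
Solve for L: L = ((384·delta·E·I) / (5·w))^(1/4).
Convert to SI units:
  w = 12.3 kN/m = 12300 N/m
  E = 70 GPa = 7 × 10¹⁰ Pa
  delta = 98.59 mm = 0.09859 m
Substitute:
  L = ((384 × 0.09859 × (7 × 10¹⁰) × (5.23 × 10⁻⁵)) / (5 × 12300))^(1/4)
  L = 6.89 m
Final answer: L = 6.89 m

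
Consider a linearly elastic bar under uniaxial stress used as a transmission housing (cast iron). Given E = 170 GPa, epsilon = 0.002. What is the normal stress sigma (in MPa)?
Model: a linearly elastic bar under uniaxial stress, so sigma = E·epsilon.
Convert to SI units:
  E = 170 GPa = 1.7 × 10¹¹ Pa
Substitute:
  sigma = (1.7 × 10¹¹) × 0.002
  sigma = 3.4 × 10⁸ Pa
Convert: sigma = 3.4 × 10⁸ Pa = 340 MPa
Final answer: sigma = 340 MPa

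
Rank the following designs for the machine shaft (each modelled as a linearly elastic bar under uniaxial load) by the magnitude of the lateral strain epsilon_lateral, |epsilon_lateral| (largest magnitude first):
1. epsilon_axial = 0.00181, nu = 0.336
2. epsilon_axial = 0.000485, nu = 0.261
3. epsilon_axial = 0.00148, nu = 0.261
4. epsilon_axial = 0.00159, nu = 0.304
Model: a linearly elastic bar under uniaxial load, so epsilon_lateral = -nu·epsilon_axial (SI units).
  Case 1: epsilon_lateral = -(0.336 × 0.00181) = -0.0006082
  Case 2: epsilon_lateral = -(0.261 × 0.000485) = -0.0001266
  Case 3: epsilon_lateral = -(0.261 × 0.00148) = -0.0003863
  Case 4: epsilon_lateral = -(0.304 × 0.00159) = -0.0004834
Ordering by |epsilon_lateral|: 0.0006082 (case 1) > 0.0004834 (case 4) > 0.0003863 (case 3) > 0.0001266 (case 2)
Final answer: 1, 4, 3, 2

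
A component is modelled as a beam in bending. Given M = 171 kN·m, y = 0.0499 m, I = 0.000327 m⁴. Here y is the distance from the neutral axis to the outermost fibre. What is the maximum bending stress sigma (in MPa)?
Model: a beam in bending, so sigma = (M·y) / I.
Convert to SI units:
  M = 171 kN·m = 171000 N·m
Substitute:
  sigma = (171000 × 0.0499) / 0.000327
  sigma = 2.609 × 10⁷ Pa
Convert: sigma = 2.609 × 10⁷ Pa = 26.09 MPa
Final answer: sigma = 26.09 MPa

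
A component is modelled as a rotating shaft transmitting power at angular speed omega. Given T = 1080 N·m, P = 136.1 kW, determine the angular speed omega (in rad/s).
Model: a rotating shaft transmitting power at angular speed omega, so P = T·omega.
Solve for omega: omega = P / T.
Convert to SI units:
  P = 136.1 kW = 136100 W
Substitute:
  omega = 136100 / 1080
  omega = 126 rad/s
Final answer: omega = 126 rad/s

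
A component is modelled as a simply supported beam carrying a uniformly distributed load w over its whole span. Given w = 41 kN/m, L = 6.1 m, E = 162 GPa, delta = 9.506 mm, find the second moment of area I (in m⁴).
Model: a simply supported beam carrying a uniformly distributed load w over its whole span, so delta = (5·w·L^4) / (384·E·I).
Solve for I: I = (5·w·L^4) / (384·delta·E).
Convert to SI units:
  w = 41 kN/m = 41000 N/m
  E = 162 GPa = 1.62 × 10¹¹ Pa
  delta = 9.506 mm = 0.009506 m
Substitute:
  I = (5 × 41000 × 6.1^4) / (384 × 0.009506 × (1.62 × 10¹¹))
  I = 0.00048 m⁴
Final answer: I = 0.00048 m⁴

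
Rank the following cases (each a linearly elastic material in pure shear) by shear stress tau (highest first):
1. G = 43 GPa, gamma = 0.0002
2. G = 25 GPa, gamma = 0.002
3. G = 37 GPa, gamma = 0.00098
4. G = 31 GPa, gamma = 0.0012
Model: a linearly elastic material in pure shear, so tau = G·gamma (SI units).
  Case 1: tau = (4.3 × 10¹⁰) × 0.0002 = 8.6 × 10⁶ Pa = 8.6 MPa
  Case 2: tau = (2.5 × 10¹⁰) × 0.002 = 5 × 10⁷ Pa = 50 MPa
  Case 3: tau = (3.7 × 10¹⁰) × 0.00098 = 3.626 × 10⁷ Pa = 36.26 MPa
  Case 4: tau = (3.1 × 10¹⁰) × 0.0012 = 3.72 × 10⁷ Pa = 37.2 MPa
Ordering: 50 MPa (case 2) > 37.2 MPa (case 4) > 36.26 MPa (case 3) > 8.6 MPa (case 1)
Final answer: 2, 4, 3, 1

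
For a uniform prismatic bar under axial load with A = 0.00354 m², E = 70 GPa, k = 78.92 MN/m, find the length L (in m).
Model: a uniform prismatic bar under axial load, so k = (A·E) / L.
Solve for L: L = (A·E) / k.
Convert to SI units:
  E = 70 GPa = 7 × 10¹⁰ Pa
  k = 78.92 MN/m = 7.892 × 10⁷ N/m
Substitute:
  L = (0.00354 × (7 × 10¹⁰)) / (7.892 × 10⁷)
  L = 3.14 m
Final answer: L = 3.14 m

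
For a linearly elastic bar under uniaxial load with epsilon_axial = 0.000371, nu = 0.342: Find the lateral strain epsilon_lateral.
Model: a linearly elastic bar under uniaxial load, so epsilon_lateral = -nu·epsilon_axial.
Substitute:
  epsilon_lateral = -(0.342 × 0.000371)
  epsilon_lateral = -0.0001269
Final answer: epsilon_lateral = -0.0001269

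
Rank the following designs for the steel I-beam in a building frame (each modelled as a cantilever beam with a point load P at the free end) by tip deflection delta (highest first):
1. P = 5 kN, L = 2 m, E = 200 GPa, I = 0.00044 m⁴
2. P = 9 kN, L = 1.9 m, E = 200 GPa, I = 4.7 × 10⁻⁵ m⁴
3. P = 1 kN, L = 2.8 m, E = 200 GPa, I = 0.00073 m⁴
Model: a cantilever beam with a point load P at the free end, so delta = (P·L^3) / (3·E·I) (SI units).
  Case 1: delta = (5000 × 2^3) / (3 × (2 × 10¹¹) × 0.00044) = 0.0001515 m = 0.1515 mm
  Case 2: delta = (9000 × 1.9^3) / (3 × (2 × 10¹¹) × (4.7 × 10⁻⁵)) = 0.002189 m = 2.189 mm
  Case 3: delta = (1000 × 2.8^3) / (3 × (2 × 10¹¹) × 0.00073) = 5.012 × 10⁻⁵ m = 0.05012 mm
Ordering: 2.189 mm (case 2) > 0.1515 mm (case 1) > 0.05012 mm (case 3)
Final answer: 2, 1, 3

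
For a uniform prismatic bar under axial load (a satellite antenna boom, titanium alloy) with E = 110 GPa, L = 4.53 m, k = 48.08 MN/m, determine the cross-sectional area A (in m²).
Model: a uniform prismatic bar under axial load, so k = (A·E) / L.
Solve for A: A = (k·L) / E.
Convert to SI units:
  E = 110 GPa = 1.1 × 10¹¹ Pa
  k = 48.08 MN/m = 4.808 × 10⁷ N/m
Substitute:
  A = ((4.808 × 10⁷) × 4.53) / (1.1 × 10¹¹)
  A = 0.00198 m²
Final answer: A = 0.00198 m²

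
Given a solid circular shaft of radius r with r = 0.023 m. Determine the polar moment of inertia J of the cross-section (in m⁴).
Model: a solid circular shaft of radius r, so J = (π·r^4) / 2.
Substitute:
  J = (π × 0.023^4) / 2
  J = 4.396 × 10⁻⁷ m⁴
Final answer: J = 4.396 × 10⁻⁷ m⁴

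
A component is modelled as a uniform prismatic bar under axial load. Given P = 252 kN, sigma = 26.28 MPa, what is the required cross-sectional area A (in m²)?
Model: a uniform prismatic bar under axial load, so sigma = P / A.
Solve for A: A = P / sigma.
Convert to SI units:
  P = 252 kN = 252000 N
  sigma = 26.28 MPa = 2.628 × 10⁷ Pa
Substitute:
  A = 252000 / (2.628 × 10⁷)
  A = 0.009589 m²
Final answer: A = 0.009589 m²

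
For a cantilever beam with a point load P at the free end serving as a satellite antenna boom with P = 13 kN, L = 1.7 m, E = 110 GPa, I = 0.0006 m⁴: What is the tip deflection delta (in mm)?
Model: a cantilever beam with a point load P at the free end, so delta = (P·L^3) / (3·E·I).
Convert to SI units:
  P = 13 kN = 13000 N
  E = 110 GPa = 1.1 × 10¹¹ Pa
Substitute:
  delta = (13000 × 1.7^3) / (3 × (1.1 × 10¹¹) × 0.0006)
  delta = 0.0003226 m
Convert: delta = 0.0003226 m = 0.3226 mm
Final answer: delta = 0.3226 mm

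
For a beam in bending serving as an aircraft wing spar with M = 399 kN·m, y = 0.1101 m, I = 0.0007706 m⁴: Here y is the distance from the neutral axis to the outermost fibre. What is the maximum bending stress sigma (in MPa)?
Model: a beam in bending, so sigma = (M·y) / I.
Convert to SI units:
  M = 399 kN·m = 399000 N·m
Substitute:
  sigma = (399000 × 0.1101) / 0.0007706
  sigma = 5.701 × 10⁷ Pa
Convert: sigma = 5.701 × 10⁷ Pa = 57.01 MPa
Final answer: sigma = 57.01 MPa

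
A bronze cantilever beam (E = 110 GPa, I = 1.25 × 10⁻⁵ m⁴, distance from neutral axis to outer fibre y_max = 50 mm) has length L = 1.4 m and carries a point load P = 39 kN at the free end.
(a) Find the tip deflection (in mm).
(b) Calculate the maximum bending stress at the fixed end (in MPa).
(a) Tip deflection of a cantilever with an end point load: δ = P·L^3 / (3·E·I). Convert P = 39 kN = 39000 N, E = 110 GPa = 1.1 × 10¹¹ Pa.
  δ = (39000 × 1.4^3) / (3 × (1.1 × 10¹¹) × (1.25 × 10⁻⁵)) = 0.02594 m = 25.94 mm
(b) Maximum bending moment at the fixed end: M = P·L = 39000 × 1.4 = 54600 N·m. Convert y_max = 50 mm = 0.05 m.
  σ = M·y_max / I = (54600 × 0.05) / (1.25 × 10⁻⁵) = 2.184 × 10⁸ Pa = 218.4 MPa
Final answer: (a) δ = 25.94 mm, (b) σ = 218.4 MPa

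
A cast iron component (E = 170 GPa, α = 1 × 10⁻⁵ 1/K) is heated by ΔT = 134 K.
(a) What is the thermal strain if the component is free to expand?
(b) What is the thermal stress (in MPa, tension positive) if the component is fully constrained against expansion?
(a) Free thermal strain ε_th = α·ΔT = (1 × 10⁻⁵) × 134 = 0.00134
(b) Fully constrained, the expansion is suppressed, so σ = -E·α·ΔT. Convert E = 170 GPa = 1.7 × 10¹¹ Pa.
  σ = -(1.7 × 10¹¹) × (1 × 10⁻⁵) × 134 = -2.278 × 10⁸ Pa = -227.8 MPa (compressive)
Final answer: (a) ε_th = 0.00134, (b) σ = -227.8 MPa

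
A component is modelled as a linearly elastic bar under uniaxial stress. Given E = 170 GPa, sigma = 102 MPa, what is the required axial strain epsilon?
Model: a linearly elastic bar under uniaxial stress, so sigma = E·epsilon.
Solve for epsilon: epsilon = sigma / E.
Convert to SI units:
  E = 170 GPa = 1.7 × 10¹¹ Pa
  sigma = 102 MPa = 1.02 × 10⁸ Pa
Substitute:
  epsilon = (1.02 × 10⁸) / (1.7 × 10¹¹)
  epsilon = 0.0006
Final answer: epsilon = 0.0006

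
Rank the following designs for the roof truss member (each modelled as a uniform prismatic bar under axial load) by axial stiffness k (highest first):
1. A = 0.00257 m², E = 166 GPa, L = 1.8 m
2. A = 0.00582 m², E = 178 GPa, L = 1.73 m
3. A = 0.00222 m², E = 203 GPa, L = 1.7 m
Model: a uniform prismatic bar under axial load, so k = (A·E) / L (SI units).
  Case 1: k = (0.00257 × (1.66 × 10¹¹)) / 1.8 = 2.37 × 10⁸ N/m = 237 MN/m
  Case 2: k = (0.00582 × (1.78 × 10¹¹)) / 1.73 = 5.988 × 10⁸ N/m = 598.8 MN/m
  Case 3: k = (0.00222 × (2.03 × 10¹¹)) / 1.7 = 2.651 × 10⁸ N/m = 265.1 MN/m
Ordering: 598.8 MN/m (case 2) > 265.1 MN/m (case 3) > 237 MN/m (case 1)
Final answer: 2, 3, 1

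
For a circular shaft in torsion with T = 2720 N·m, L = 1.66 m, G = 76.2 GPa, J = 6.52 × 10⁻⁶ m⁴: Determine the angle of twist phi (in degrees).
Model: a circular shaft in torsion, so phi = (T·L) / (G·J).
Convert to SI units:
  G = 76.2 GPa = 7.62 × 10¹⁰ Pa
Substitute:
  phi = (2720 × 1.66) / ((7.62 × 10¹⁰) × (6.52 × 10⁻⁶))
  phi = 0.009088 rad
Convert to degrees: phi = 0.009088 × 180/π = 0.5207°
Final answer: phi = 0.5207°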